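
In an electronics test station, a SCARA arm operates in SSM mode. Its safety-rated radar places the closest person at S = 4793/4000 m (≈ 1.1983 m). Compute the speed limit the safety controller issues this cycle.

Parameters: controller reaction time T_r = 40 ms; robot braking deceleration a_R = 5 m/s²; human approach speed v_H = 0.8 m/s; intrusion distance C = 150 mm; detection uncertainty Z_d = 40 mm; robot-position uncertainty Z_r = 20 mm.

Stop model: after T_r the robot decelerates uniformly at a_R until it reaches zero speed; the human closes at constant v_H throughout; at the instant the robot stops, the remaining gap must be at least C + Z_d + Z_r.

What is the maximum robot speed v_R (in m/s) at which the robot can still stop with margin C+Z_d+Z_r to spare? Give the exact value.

at the boundary: (1/10)·v² + (1/5)·v + (-153/160) = 0
  disc = (1/5)² − 4·(1/10)·(-153/160) = 169/400 ; √disc = 13/20
  v_R = (−(1/5) + 13/20) / (2·(1/10)) = 9/4 m/s
check:
stop time T_s = (9/4)/5 = 0.4500 s
robot covers v_R·T_r = 2.2500·0.0400 = 0.0900 m before braking
braking distance = 2.2500²/(2·5.0000) = 0.5062 m
person approaches 0.8000·(0.0400+0.4500) = 0.3920 m
margins: 0.1500+0.0400+0.0200 = 0.2100 m
sum ≈ 0.0900+0.5062+0.3920+0.2100 ≈ 1.1983 m = S ✓

v_R_max = 9/4 m/s = 2.2500 m/s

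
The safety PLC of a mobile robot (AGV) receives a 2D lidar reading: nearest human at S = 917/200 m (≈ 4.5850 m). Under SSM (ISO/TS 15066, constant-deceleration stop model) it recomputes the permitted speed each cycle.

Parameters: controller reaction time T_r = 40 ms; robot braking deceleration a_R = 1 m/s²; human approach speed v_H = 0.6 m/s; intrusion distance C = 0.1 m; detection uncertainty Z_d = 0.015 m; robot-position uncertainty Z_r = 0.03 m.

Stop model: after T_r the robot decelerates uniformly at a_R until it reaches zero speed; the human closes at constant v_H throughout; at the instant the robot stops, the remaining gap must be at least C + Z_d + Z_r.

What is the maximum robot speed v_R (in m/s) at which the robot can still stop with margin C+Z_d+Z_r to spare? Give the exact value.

v_R_max = 12/5 m/s = 2.4000 m/s

collect terms ⇒ (1/2)·v_R² + (16/25)·v_R + (-552/125) = 0
  disc = (16/25)² − 4·(1/2)·(-552/125) = 5776/625 ; √disc = 76/25
  v_R = (−(16/25) + 76/25) / (2·(1/2)) = 12/5 m/s
check:
T_s = v_R/a_R = (12/5)/1 = 2.4000 s
robot in T_r: 2.4000·0.0400 = 0.0960 m
braking distance = 2.4000²/(2·1.0000) = 2.8800 m
human over T_r+T_s: 0.6000·(0.0400+2.4000) = 1.4640 m
residual clearance needed = 0.1000+0.0150+0.0300 = 0.1450 m
sum ≈ 0.0960+2.8800+1.4640+0.1450 ≈ 4.5850 m = S ✓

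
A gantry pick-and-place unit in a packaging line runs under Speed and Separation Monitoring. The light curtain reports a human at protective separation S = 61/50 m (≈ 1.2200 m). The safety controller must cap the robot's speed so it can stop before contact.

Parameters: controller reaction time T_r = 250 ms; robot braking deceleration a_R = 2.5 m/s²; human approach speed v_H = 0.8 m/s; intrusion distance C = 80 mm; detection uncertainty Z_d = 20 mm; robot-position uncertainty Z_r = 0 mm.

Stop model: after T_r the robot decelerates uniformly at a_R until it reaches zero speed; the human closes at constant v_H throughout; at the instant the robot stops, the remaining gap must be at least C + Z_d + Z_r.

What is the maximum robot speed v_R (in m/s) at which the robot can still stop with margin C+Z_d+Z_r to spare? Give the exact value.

v_R_max = 23/20 m/s = 1.1500 m/s

at the boundary: (1/5)·v² + (57/100)·v + (-23/25) = 0
  disc = (57/100)² − 4·(1/5)·(-23/25) = 10609/10000 ; √disc = 103/100
  v_R = (−(57/100) + 103/100) / (2·(1/5)) = 23/20 m/s
check:
stop time T_s = (23/20)/(5/2) = 0.4600 s
robot covers v_R·T_r = 1.1500·0.2500 = 0.2875 m before braking
robot under decel: 1.1500²/(2·2.5000) = 0.2645 m
human over T_r+T_s: 0.8000·(0.2500+0.4600) = 0.5680 m
residual clearance needed = 0.0800+0.0200+0.0000 = 0.1000 m
sum ≈ 0.2875+0.2645+0.5680+0.1000 ≈ 1.2200 m = S ✓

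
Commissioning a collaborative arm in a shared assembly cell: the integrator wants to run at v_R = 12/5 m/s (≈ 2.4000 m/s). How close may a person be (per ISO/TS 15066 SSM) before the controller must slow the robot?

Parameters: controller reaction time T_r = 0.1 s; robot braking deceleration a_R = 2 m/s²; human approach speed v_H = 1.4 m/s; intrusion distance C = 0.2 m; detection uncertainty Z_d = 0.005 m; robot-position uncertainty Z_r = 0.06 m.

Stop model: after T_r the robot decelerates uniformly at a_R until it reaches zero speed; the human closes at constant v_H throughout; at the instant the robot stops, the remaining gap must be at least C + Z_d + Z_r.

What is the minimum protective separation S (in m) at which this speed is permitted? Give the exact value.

S_min = 753/200 m = 3.7650 m

T_s = v_R/a_R = (12/5)/2 = 1.2000 s
reaction-phase robot travel = 2.4000·0.1000 = 0.2400 m
robot under decel: 2.4000²/(2·2.0000) = 1.4400 m
person approaches 1.4000·(0.1000+1.2000) = 1.8200 m
residual clearance needed = 0.2000+0.0050+0.0600 = 0.2650 m
S_min ≈ 0.2400+1.4400+1.8200+0.2650  ⇒  S_min = 753/200 m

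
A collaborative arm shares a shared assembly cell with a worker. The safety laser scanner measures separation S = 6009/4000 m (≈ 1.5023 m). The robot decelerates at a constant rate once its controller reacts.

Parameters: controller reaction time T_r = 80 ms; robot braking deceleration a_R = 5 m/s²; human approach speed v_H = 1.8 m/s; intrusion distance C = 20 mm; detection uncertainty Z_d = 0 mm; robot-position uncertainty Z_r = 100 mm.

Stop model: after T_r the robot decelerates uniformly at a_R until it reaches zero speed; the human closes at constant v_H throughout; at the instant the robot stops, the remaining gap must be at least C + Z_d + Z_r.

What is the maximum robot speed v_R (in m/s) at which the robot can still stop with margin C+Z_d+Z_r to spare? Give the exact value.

quadratic (1/10)·v² + (11/25)·v + (-4953/4000) = 0
  disc = (11/25)² − 4·(1/10)·(-4953/4000) = 6889/10000 ; √disc = 83/100
  v_R = (−(11/25) + 83/100) / (2·(1/10)) = 39/20 m/s
check:
stop time T_s = (39/20)/5 = 0.3900 s
robot in T_r: 1.9500·0.0800 = 0.1560 m
robot under decel: 1.9500²/(2·5.0000) = 0.3802 m
person approaches 1.8000·(0.0800+0.3900) = 0.8460 m
residual clearance needed = 0.0200+0.0000+0.1000 = 0.1200 m
sum ≈ 0.1560+0.3802+0.8460+0.1200 ≈ 1.5023 m = S ✓

v_R_max = 39/20 m/s = 1.9500 m/s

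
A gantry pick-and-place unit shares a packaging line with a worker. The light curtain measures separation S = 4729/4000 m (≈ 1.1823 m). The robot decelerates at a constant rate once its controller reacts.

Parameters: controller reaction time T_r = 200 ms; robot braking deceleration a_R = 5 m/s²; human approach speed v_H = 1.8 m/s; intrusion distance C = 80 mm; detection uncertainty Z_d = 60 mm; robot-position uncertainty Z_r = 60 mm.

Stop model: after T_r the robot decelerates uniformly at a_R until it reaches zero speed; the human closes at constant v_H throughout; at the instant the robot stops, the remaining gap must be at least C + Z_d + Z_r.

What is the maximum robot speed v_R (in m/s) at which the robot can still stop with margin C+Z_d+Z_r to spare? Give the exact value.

v_R_max = 19/20 m/s = 0.9500 m/s

collect terms ⇒ (1/10)·v_R² + (14/25)·v_R + (-2489/4000) = 0
  disc = (14/25)² − 4·(1/10)·(-2489/4000) = 9/16 ; √disc = 3/4
  v_R = (−(14/25) + 3/4) / (2·(1/10)) = 19/20 m/s
check:
braking lasts T_s = (19/20)/5 = 0.1900 s
reaction-phase robot travel = 0.9500·0.2000 = 0.1900 m
robot covers 0.9500·0.1900 − ½·5.0000·0.1900² = 0.0902 m while stopping
human closes 1.8000·0.3900 = 0.7020 m
C+Z_d+Z_r = 0.0800+0.0600+0.0600 = 0.2000 m
sum ≈ 0.1900+0.0902+0.7020+0.2000 ≈ 1.1823 m = S ✓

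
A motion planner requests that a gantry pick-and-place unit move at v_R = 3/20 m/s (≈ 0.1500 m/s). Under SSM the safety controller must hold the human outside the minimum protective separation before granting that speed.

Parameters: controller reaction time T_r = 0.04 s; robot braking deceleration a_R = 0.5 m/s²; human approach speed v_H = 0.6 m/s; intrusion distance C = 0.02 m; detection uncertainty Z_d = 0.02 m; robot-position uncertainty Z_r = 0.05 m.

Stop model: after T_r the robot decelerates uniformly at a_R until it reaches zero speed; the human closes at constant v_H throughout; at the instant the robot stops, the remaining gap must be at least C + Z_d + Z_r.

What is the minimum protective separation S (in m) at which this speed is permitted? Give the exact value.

T_s = v_R/a_R = (3/20)/(1/2) = 0.3000 s
reaction-phase robot travel = 0.1500·0.0400 = 0.0060 m
braking distance = 0.1500²/(2·0.5000) = 0.0225 m
human closes 0.6000·0.3400 = 0.2040 m
margins: 0.0200+0.0200+0.0500 = 0.0900 m
S_min ≈ 0.0060+0.0225+0.2040+0.0900  ⇒  S_min = 129/400 m

S_min = 129/400 m = 0.3225 m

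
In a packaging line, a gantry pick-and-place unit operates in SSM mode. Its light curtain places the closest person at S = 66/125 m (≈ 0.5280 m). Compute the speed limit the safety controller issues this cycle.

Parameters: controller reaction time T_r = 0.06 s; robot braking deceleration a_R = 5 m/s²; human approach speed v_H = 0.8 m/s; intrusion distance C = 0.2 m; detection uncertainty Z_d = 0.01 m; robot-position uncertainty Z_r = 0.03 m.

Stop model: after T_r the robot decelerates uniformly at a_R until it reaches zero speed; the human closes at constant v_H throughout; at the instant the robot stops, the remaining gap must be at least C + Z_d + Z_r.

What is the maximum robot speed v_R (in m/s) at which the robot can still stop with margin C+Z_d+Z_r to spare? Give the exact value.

v_R_max = 4/5 m/s = 0.8000 m/s

at the boundary: (1/10)·v² + (11/50)·v + (-6/25) = 0
  disc = (11/50)² − 4·(1/10)·(-6/25) = 361/2500 ; √disc = 19/50
  v_R = (−(11/50) + 19/50) / (2·(1/10)) = 4/5 m/s
check:
T_s = v_R/a_R = (4/5)/5 = 0.1600 s
reaction-phase robot travel = 0.8000·0.0600 = 0.0480 m
robot under decel: 0.8000²/(2·5.0000) = 0.0640 m
human over T_r+T_s: 0.8000·(0.0600+0.1600) = 0.1760 m
margins: 0.2000+0.0100+0.0300 = 0.2400 m
sum ≈ 0.0480+0.0640+0.1760+0.2400 ≈ 0.5280 m = S ✓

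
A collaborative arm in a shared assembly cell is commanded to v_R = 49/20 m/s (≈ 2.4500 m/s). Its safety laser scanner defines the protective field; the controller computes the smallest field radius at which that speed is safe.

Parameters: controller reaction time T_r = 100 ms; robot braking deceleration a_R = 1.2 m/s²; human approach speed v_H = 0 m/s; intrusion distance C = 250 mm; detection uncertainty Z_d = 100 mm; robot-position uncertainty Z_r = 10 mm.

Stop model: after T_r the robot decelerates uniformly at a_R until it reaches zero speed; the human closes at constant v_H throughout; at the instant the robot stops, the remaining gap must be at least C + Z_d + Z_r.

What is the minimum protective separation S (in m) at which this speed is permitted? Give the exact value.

S_min = 14909/4800 m = 3.1060 m

braking lasts T_s = (49/20)/(6/5) = 2.0417 s
robot covers v_R·T_r = 2.4500·0.1000 = 0.2450 m before braking
braking distance = 2.4500²/(2·1.2000) = 2.5010 m
human over T_r+T_s: 0.0000·(0.1000+2.0417) = 0.0000 m
C+Z_d+Z_r = 0.2500+0.1000+0.0100 = 0.3600 m
S_min ≈ 0.2450+2.5010+0.0000+0.3600  ⇒  S_min = 14909/4800 m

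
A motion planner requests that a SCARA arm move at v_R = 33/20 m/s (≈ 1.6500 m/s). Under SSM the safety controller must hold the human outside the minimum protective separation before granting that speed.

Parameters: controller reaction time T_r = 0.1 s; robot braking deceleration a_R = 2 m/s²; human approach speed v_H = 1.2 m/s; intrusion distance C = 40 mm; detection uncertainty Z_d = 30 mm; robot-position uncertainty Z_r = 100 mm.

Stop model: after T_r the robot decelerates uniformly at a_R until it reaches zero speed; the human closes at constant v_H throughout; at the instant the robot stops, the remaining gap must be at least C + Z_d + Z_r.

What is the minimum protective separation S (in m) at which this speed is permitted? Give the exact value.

S_min = 3401/1600 m = 2.1256 m

braking lasts T_s = (33/20)/2 = 0.8250 s
robot in T_r: 1.6500·0.1000 = 0.1650 m
robot under decel: 1.6500²/(2·2.0000) = 0.6806 m
human closes 1.2000·0.9250 = 1.1100 m
C+Z_d+Z_r = 0.0400+0.0300+0.1000 = 0.1700 m
S_min ≈ 0.1650+0.6806+1.1100+0.1700  ⇒  S_min = 3401/1600 m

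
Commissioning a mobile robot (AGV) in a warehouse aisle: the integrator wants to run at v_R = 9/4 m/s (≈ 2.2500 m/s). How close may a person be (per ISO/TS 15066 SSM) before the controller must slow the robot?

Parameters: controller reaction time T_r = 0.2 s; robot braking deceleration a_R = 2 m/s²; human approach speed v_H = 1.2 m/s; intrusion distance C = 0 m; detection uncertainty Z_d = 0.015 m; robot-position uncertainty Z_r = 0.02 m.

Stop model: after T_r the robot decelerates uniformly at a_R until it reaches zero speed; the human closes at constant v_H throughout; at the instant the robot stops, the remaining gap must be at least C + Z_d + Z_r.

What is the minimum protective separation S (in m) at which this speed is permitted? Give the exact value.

braking lasts T_s = (9/4)/2 = 1.1250 s
reaction-phase robot travel = 2.2500·0.2000 = 0.4500 m
robot covers 2.2500·1.1250 − ½·2.0000·1.1250² = 1.2656 m while stopping
human over T_r+T_s: 1.2000·(0.2000+1.1250) = 1.5900 m
residual clearance needed = 0.0000+0.0150+0.0200 = 0.0350 m
S_min ≈ 0.4500+1.2656+1.5900+0.0350  ⇒  S_min = 1069/320 m

S_min = 1069/320 m = 3.3406 m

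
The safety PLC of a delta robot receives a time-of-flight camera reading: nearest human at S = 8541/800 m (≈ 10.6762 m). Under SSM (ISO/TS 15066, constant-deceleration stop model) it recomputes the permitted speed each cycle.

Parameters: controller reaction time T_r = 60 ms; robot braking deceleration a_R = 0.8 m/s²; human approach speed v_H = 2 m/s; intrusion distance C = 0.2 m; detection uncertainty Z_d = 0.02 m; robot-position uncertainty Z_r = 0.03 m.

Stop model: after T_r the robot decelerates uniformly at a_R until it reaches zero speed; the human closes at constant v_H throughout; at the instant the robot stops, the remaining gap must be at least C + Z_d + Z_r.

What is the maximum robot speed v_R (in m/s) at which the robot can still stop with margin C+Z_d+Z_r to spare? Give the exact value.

v_R_max = 5/2 m/s = 2.5000 m/s

at the boundary: (5/8)·v² + (64/25)·v + (-1649/160) = 0
  disc = (64/25)² − 4·(5/8)·(-1649/160) = 1292769/40000 ; √disc = 1137/200
  v_R = (−(64/25) + 1137/200) / (2·(5/8)) = 5/2 m/s
check:
stop time T_s = (5/2)/(4/5) = 3.1250 s
robot covers v_R·T_r = 2.5000·0.0600 = 0.1500 m before braking
braking distance = 2.5000²/(2·0.8000) = 3.9062 m
human closes 2.0000·3.1850 = 6.3700 m
margins: 0.2000+0.0200+0.0300 = 0.2500 m
sum ≈ 0.1500+3.9062+6.3700+0.2500 ≈ 10.6762 m = S ✓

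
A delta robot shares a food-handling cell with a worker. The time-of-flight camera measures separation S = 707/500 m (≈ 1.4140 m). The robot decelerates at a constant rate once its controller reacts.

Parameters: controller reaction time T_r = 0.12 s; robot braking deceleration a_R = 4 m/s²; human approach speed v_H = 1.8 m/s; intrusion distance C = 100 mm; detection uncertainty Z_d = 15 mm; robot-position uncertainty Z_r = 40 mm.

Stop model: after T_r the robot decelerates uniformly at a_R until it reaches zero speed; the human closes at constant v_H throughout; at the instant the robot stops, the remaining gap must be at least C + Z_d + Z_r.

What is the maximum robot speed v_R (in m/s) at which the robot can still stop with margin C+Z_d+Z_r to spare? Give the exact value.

v_R_max = 7/5 m/s = 1.4000 m/s

collect terms ⇒ (1/8)·v_R² + (57/100)·v_R + (-1043/1000) = 0
  disc = (57/100)² − 4·(1/8)·(-1043/1000) = 529/625 ; √disc = 23/25
  v_R = (−(57/100) + 23/25) / (2·(1/8)) = 7/5 m/s
check:
T_s = v_R/a_R = (7/5)/4 = 0.3500 s
reaction-phase robot travel = 1.4000·0.1200 = 0.1680 m
braking distance = 1.4000²/(2·4.0000) = 0.2450 m
human over T_r+T_s: 1.8000·(0.1200+0.3500) = 0.8460 m
residual clearance needed = 0.1000+0.0150+0.0400 = 0.1550 m
sum ≈ 0.1680+0.2450+0.8460+0.1550 ≈ 1.4140 m = S ✓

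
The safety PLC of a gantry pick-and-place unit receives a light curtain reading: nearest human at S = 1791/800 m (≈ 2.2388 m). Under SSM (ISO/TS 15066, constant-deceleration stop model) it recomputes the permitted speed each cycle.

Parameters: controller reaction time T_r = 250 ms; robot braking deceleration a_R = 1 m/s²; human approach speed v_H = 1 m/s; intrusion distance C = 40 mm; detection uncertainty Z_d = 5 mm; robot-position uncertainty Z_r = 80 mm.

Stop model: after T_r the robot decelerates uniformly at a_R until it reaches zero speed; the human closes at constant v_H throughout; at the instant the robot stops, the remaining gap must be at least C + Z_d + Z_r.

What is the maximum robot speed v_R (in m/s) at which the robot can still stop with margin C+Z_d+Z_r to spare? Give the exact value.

v_R_max = 21/20 m/s = 1.0500 m/s

collect terms ⇒ (1/2)·v_R² + (5/4)·v_R + (-1491/800) = 0
  disc = (5/4)² − 4·(1/2)·(-1491/800) = 529/100 ; √disc = 23/10
  v_R = (−(5/4) + 23/10) / (2·(1/2)) = 21/20 m/s
check:
stop time T_s = (21/20)/1 = 1.0500 s
robot in T_r: 1.0500·0.2500 = 0.2625 m
robot under decel: 1.0500²/(2·1.0000) = 0.5513 m
person approaches 1.0000·(0.2500+1.0500) = 1.3000 m
margins: 0.0400+0.0050+0.0800 = 0.1250 m
sum ≈ 0.2625+0.5513+1.3000+0.1250 ≈ 2.2388 m = S ✓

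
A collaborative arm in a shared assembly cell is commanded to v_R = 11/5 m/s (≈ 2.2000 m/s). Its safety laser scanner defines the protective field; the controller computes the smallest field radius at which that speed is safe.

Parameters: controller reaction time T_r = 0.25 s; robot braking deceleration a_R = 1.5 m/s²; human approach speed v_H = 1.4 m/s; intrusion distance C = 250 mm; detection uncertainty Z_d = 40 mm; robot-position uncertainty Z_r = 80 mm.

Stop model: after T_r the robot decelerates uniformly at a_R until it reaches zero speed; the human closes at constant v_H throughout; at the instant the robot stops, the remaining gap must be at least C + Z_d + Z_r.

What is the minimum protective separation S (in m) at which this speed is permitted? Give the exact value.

stop time T_s = (11/5)/(3/2) = 1.4667 s
reaction-phase robot travel = 2.2000·0.2500 = 0.5500 m
robot covers 2.2000·1.4667 − ½·1.5000·1.4667² = 1.6133 m while stopping
person approaches 1.4000·(0.2500+1.4667) = 2.4033 m
residual clearance needed = 0.2500+0.0400+0.0800 = 0.3700 m
S_min ≈ 0.5500+1.6133+2.4033+0.3700  ⇒  S_min = 1481/300 m

S_min = 1481/300 m = 4.9367 m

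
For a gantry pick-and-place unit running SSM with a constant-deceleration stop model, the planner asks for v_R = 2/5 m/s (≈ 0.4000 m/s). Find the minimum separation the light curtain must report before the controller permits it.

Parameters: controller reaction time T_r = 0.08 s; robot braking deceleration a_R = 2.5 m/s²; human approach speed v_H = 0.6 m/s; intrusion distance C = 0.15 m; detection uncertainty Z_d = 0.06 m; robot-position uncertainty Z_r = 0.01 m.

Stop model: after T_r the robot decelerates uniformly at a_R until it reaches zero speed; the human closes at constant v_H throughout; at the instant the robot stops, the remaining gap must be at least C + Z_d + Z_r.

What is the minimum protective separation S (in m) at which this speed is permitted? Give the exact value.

stop time T_s = (2/5)/(5/2) = 0.1600 s
robot covers v_R·T_r = 0.4000·0.0800 = 0.0320 m before braking
braking distance = 0.4000²/(2·2.5000) = 0.0320 m
human closes 0.6000·0.2400 = 0.1440 m
margins: 0.1500+0.0600+0.0100 = 0.2200 m
S_min ≈ 0.0320+0.0320+0.1440+0.2200  ⇒  S_min = 107/250 m

S_min = 107/250 m = 0.4280 m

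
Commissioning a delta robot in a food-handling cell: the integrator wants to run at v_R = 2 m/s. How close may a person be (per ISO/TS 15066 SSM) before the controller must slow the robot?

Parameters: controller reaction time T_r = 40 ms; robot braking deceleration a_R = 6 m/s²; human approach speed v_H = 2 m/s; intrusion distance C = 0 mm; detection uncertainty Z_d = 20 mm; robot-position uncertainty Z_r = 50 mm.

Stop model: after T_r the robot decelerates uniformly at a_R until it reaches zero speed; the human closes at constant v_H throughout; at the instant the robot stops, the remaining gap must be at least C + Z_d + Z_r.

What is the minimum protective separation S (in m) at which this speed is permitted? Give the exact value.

T_s = v_R/a_R = 2/6 = 0.3333 s
robot in T_r: 2.0000·0.0400 = 0.0800 m
robot covers 2.0000·0.3333 − ½·6.0000·0.3333² = 0.3333 m while stopping
human closes 2.0000·0.3733 = 0.7467 m
C+Z_d+Z_r = 0.0000+0.0200+0.0500 = 0.0700 m
S_min ≈ 0.0800+0.3333+0.7467+0.0700  ⇒  S_min = 123/100 m

S_min = 123/100 m = 1.2300 m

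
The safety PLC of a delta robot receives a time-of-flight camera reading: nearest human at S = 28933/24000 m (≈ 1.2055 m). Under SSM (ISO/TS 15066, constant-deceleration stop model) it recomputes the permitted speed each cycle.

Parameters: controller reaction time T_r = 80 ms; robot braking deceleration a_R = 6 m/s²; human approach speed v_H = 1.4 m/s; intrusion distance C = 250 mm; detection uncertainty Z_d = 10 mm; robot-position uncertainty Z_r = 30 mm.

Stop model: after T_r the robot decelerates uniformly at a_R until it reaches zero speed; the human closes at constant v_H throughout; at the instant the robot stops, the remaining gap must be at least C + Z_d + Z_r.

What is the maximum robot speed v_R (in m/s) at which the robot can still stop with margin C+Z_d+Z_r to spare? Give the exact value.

at the boundary: (1/12)·v² + (47/150)·v + (-3857/4800) = 0
  disc = (47/150)² − 4·(1/12)·(-3857/4800) = 14641/40000 ; √disc = 121/200
  v_R = (−(47/150) + 121/200) / (2·(1/12)) = 7/4 m/s
check:
stop time T_s = (7/4)/6 = 0.2917 s
robot covers v_R·T_r = 1.7500·0.0800 = 0.1400 m before braking
robot covers 1.7500·0.2917 − ½·6.0000·0.2917² = 0.2552 m while stopping
person approaches 1.4000·(0.0800+0.2917) = 0.5203 m
margins: 0.2500+0.0100+0.0300 = 0.2900 m
sum ≈ 0.1400+0.2552+0.5203+0.2900 ≈ 1.2055 m = S ✓

v_R_max = 7/4 m/s = 1.7500 m/s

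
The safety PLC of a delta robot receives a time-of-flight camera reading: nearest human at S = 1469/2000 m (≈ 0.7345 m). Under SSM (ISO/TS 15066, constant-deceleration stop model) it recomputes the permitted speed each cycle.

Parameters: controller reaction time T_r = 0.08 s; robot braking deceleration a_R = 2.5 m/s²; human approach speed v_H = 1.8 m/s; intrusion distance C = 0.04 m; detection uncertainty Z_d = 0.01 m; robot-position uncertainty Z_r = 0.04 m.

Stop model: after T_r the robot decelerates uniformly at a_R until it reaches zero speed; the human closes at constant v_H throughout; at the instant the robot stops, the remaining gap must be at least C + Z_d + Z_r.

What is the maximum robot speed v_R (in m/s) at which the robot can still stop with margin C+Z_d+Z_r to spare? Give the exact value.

v_R_max = 11/20 m/s = 0.5500 m/s

quadratic (1/5)·v² + (4/5)·v + (-1001/2000) = 0
  disc = (4/5)² − 4·(1/5)·(-1001/2000) = 2601/2500 ; √disc = 51/50
  v_R = (−(4/5) + 51/50) / (2·(1/5)) = 11/20 m/s
check:
stop time T_s = (11/20)/(5/2) = 0.2200 s
robot in T_r: 0.5500·0.0800 = 0.0440 m
robot covers 0.5500·0.2200 − ½·2.5000·0.2200² = 0.0605 m while stopping
person approaches 1.8000·(0.0800+0.2200) = 0.5400 m
residual clearance needed = 0.0400+0.0100+0.0400 = 0.0900 m
sum ≈ 0.0440+0.0605+0.5400+0.0900 ≈ 0.7345 m = S ✓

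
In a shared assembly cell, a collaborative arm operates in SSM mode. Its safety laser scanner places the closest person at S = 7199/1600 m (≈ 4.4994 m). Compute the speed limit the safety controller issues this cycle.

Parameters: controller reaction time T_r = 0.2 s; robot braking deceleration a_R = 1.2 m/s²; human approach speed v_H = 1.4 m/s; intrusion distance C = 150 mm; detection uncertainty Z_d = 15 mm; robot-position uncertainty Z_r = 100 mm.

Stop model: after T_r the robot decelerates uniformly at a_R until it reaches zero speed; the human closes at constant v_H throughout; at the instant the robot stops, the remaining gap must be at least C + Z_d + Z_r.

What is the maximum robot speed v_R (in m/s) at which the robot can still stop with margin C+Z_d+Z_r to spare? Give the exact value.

at the boundary: (5/12)·v² + (41/30)·v + (-6327/1600) = 0
  disc = (41/30)² − 4·(5/12)·(-6327/1600) = 121801/14400 ; √disc = 349/120
  v_R = (−(41/30) + 349/120) / (2·(5/12)) = 37/20 m/s
check:
T_s = v_R/a_R = (37/20)/(6/5) = 1.5417 s
robot covers v_R·T_r = 1.8500·0.2000 = 0.3700 m before braking
robot under decel: 1.8500²/(2·1.2000) = 1.4260 m
human closes 1.4000·1.7417 = 2.4383 m
C+Z_d+Z_r = 0.1500+0.0150+0.1000 = 0.2650 m
sum ≈ 0.3700+1.4260+2.4383+0.2650 ≈ 4.4994 m = S ✓

v_R_max = 37/20 m/s = 1.8500 m/s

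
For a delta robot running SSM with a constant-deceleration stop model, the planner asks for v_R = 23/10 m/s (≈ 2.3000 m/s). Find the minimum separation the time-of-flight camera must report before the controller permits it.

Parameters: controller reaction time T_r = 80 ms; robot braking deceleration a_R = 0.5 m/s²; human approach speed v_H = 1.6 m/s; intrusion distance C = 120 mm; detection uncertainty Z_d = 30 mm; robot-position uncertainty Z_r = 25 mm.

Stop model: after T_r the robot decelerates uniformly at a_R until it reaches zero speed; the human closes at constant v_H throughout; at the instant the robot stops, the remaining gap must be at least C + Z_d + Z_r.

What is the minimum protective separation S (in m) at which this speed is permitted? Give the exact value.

T_s = v_R/a_R = (23/10)/(1/2) = 4.6000 s
reaction-phase robot travel = 2.3000·0.0800 = 0.1840 m
braking distance = 2.3000²/(2·0.5000) = 5.2900 m
human over T_r+T_s: 1.6000·(0.0800+4.6000) = 7.4880 m
margins: 0.1200+0.0300+0.0250 = 0.1750 m
S_min ≈ 0.1840+5.2900+7.4880+0.1750  ⇒  S_min = 13137/1000 m

S_min = 13137/1000 m = 13.1370 m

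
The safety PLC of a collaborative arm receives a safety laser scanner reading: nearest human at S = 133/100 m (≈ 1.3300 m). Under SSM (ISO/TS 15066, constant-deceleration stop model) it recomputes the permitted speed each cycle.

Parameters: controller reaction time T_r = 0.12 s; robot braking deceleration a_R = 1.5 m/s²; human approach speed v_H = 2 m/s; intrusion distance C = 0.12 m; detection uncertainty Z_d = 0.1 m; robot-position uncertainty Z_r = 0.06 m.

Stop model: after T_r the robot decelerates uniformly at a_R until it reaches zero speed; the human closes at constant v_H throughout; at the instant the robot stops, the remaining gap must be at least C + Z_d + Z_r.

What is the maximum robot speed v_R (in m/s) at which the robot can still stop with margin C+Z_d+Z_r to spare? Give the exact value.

v_R_max = 1/2 m/s = 0.5000 m/s

at the boundary: (1/3)·v² + (109/75)·v + (-81/100) = 0
  disc = (109/75)² − 4·(1/3)·(-81/100) = 17956/5625 ; √disc = 134/75
  v_R = (−(109/75) + 134/75) / (2·(1/3)) = 1/2 m/s
check:
stop time T_s = (1/2)/(3/2) = 0.3333 s
robot in T_r: 0.5000·0.1200 = 0.0600 m
robot under decel: 0.5000²/(2·1.5000) = 0.0833 m
human over T_r+T_s: 2.0000·(0.1200+0.3333) = 0.9067 m
residual clearance needed = 0.1200+0.1000+0.0600 = 0.2800 m
sum ≈ 0.0600+0.0833+0.9067+0.2800 ≈ 1.3300 m = S ✓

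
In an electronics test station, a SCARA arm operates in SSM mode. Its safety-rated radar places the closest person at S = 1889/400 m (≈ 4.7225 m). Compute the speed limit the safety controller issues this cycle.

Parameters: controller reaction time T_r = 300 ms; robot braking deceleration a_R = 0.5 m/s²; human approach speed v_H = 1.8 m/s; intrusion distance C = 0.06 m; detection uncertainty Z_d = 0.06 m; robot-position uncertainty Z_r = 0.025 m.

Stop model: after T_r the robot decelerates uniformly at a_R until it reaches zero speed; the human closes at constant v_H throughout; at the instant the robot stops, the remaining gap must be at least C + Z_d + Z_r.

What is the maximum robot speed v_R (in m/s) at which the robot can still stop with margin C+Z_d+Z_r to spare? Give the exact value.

collect terms ⇒ (1)·v_R² + (39/10)·v_R + (-323/80) = 0
  disc = (39/10)² − 4·(1)·(-323/80) = 784/25 ; √disc = 28/5
  v_R = (−(39/10) + 28/5) / (2·(1)) = 17/20 m/s
check:
T_s = v_R/a_R = (17/20)/(1/2) = 1.7000 s
reaction-phase robot travel = 0.8500·0.3000 = 0.2550 m
robot covers 0.8500·1.7000 − ½·0.5000·1.7000² = 0.7225 m while stopping
human closes 1.8000·2.0000 = 3.6000 m
margins: 0.0600+0.0600+0.0250 = 0.1450 m
sum ≈ 0.2550+0.7225+3.6000+0.1450 ≈ 4.7225 m = S ✓

v_R_max = 17/20 m/s = 0.8500 m/s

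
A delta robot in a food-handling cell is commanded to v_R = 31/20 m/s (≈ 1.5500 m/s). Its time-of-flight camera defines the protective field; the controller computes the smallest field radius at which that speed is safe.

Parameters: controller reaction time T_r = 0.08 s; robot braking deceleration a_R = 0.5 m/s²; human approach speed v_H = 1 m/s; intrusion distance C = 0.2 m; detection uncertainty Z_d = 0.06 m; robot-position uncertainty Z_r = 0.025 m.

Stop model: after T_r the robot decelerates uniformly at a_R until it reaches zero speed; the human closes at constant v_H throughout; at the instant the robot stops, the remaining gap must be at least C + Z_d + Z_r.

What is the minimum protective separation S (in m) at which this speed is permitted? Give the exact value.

S_min = 11983/2000 m = 5.9915 m

stop time T_s = (31/20)/(1/2) = 3.1000 s
robot covers v_R·T_r = 1.5500·0.0800 = 0.1240 m before braking
braking distance = 1.5500²/(2·0.5000) = 2.4025 m
human closes 1.0000·3.1800 = 3.1800 m
residual clearance needed = 0.2000+0.0600+0.0250 = 0.2850 m
S_min ≈ 0.1240+2.4025+3.1800+0.2850  ⇒  S_min = 11983/2000 m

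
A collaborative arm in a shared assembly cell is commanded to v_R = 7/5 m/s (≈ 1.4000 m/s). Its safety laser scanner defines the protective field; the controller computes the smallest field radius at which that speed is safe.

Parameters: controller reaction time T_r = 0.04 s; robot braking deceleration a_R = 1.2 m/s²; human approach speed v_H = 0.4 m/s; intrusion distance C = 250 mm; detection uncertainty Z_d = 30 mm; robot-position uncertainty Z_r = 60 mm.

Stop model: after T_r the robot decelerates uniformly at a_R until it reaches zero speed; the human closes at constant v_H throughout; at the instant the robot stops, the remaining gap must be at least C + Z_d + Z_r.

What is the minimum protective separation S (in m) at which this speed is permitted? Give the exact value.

S_min = 2543/1500 m = 1.6953 m

braking lasts T_s = (7/5)/(6/5) = 1.1667 s
robot covers v_R·T_r = 1.4000·0.0400 = 0.0560 m before braking
robot under decel: 1.4000²/(2·1.2000) = 0.8167 m
human closes 0.4000·1.2067 = 0.4827 m
residual clearance needed = 0.2500+0.0300+0.0600 = 0.3400 m
S_min ≈ 0.0560+0.8167+0.4827+0.3400  ⇒  S_min = 2543/1500 m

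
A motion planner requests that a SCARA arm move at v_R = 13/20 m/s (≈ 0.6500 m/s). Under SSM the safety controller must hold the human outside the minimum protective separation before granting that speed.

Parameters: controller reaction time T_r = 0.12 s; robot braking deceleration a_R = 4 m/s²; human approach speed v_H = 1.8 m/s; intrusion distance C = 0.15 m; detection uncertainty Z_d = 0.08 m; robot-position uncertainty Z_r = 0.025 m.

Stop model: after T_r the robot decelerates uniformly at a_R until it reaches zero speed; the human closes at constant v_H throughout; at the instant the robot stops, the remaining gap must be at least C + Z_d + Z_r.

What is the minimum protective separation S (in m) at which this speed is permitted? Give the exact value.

S_min = 14309/16000 m = 0.8943 m

T_s = v_R/a_R = (13/20)/4 = 0.1625 s
robot in T_r: 0.6500·0.1200 = 0.0780 m
robot covers 0.6500·0.1625 − ½·4.0000·0.1625² = 0.0528 m while stopping
human over T_r+T_s: 1.8000·(0.1200+0.1625) = 0.5085 m
residual clearance needed = 0.1500+0.0800+0.0250 = 0.2550 m
S_min ≈ 0.0780+0.0528+0.5085+0.2550  ⇒  S_min = 14309/16000 m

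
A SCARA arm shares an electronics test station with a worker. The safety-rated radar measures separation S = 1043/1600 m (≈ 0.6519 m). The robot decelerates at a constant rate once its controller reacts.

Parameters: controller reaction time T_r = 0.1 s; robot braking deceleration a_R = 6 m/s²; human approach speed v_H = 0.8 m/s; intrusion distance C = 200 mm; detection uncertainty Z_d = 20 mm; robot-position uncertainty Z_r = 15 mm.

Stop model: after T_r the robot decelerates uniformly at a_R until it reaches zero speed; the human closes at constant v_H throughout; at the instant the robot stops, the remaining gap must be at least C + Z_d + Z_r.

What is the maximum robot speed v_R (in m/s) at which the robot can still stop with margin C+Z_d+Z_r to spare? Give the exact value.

v_R_max = 21/20 m/s = 1.0500 m/s

collect terms ⇒ (1/12)·v_R² + (7/30)·v_R + (-539/1600) = 0
  disc = (7/30)² − 4·(1/12)·(-539/1600) = 2401/14400 ; √disc = 49/120
  v_R = (−(7/30) + 49/120) / (2·(1/12)) = 21/20 m/s
check:
T_s = v_R/a_R = (21/20)/6 = 0.1750 s
robot covers v_R·T_r = 1.0500·0.1000 = 0.1050 m before braking
robot under decel: 1.0500²/(2·6.0000) = 0.0919 m
person approaches 0.8000·(0.1000+0.1750) = 0.2200 m
C+Z_d+Z_r = 0.2000+0.0200+0.0150 = 0.2350 m
sum ≈ 0.1050+0.0919+0.2200+0.2350 ≈ 0.6519 m = S ✓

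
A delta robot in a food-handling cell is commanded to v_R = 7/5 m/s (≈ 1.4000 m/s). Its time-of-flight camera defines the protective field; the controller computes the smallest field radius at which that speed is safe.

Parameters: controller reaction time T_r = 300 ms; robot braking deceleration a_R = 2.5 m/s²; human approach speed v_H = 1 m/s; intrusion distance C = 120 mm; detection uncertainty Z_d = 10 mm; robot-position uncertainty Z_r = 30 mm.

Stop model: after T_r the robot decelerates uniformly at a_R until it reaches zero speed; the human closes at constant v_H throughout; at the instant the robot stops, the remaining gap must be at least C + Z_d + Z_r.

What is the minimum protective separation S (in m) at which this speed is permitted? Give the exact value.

T_s = v_R/a_R = (7/5)/(5/2) = 0.5600 s
robot covers v_R·T_r = 1.4000·0.3000 = 0.4200 m before braking
robot under decel: 1.4000²/(2·2.5000) = 0.3920 m
human closes 1.0000·0.8600 = 0.8600 m
residual clearance needed = 0.1200+0.0100+0.0300 = 0.1600 m
S_min ≈ 0.4200+0.3920+0.8600+0.1600  ⇒  S_min = 229/125 m

S_min = 229/125 m = 1.8320 m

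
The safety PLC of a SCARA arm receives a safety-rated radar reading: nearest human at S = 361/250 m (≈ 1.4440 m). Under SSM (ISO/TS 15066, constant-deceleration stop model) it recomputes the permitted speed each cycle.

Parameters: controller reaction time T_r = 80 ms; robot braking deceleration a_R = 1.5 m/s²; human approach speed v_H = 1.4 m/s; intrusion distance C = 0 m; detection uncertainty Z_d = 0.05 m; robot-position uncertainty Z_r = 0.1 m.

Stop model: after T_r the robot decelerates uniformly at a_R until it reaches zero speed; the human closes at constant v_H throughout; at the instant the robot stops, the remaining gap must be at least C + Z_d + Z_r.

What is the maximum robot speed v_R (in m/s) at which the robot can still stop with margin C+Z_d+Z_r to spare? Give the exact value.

v_R_max = 9/10 m/s = 0.9000 m/s

at the boundary: (1/3)·v² + (76/75)·v + (-591/500) = 0
  disc = (76/75)² − 4·(1/3)·(-591/500) = 14641/5625 ; √disc = 121/75
  v_R = (−(76/75) + 121/75) / (2·(1/3)) = 9/10 m/s
check:
braking lasts T_s = (9/10)/(3/2) = 0.6000 s
robot covers v_R·T_r = 0.9000·0.0800 = 0.0720 m before braking
robot covers 0.9000·0.6000 − ½·1.5000·0.6000² = 0.2700 m while stopping
human closes 1.4000·0.6800 = 0.9520 m
residual clearance needed = 0.0000+0.0500+0.1000 = 0.1500 m
sum ≈ 0.0720+0.2700+0.9520+0.1500 ≈ 1.4440 m = S ✓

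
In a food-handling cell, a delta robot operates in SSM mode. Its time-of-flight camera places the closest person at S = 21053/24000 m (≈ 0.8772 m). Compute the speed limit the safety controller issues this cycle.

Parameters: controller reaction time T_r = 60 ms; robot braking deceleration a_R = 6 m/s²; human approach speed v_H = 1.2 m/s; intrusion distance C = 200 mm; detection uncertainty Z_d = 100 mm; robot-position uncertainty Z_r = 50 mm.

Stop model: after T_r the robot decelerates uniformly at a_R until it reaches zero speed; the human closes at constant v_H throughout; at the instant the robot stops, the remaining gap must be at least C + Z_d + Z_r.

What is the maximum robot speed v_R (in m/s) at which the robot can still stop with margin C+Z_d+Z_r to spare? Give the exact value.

quadratic (1/12)·v² + (13/50)·v + (-437/960) = 0
  disc = (13/50)² − 4·(1/12)·(-437/960) = 78961/360000 ; √disc = 281/600
  v_R = (−(13/50) + 281/600) / (2·(1/12)) = 5/4 m/s
check:
braking lasts T_s = (5/4)/6 = 0.2083 s
reaction-phase robot travel = 1.2500·0.0600 = 0.0750 m
robot covers 1.2500·0.2083 − ½·6.0000·0.2083² = 0.1302 m while stopping
person approaches 1.2000·(0.0600+0.2083) = 0.3220 m
residual clearance needed = 0.2000+0.1000+0.0500 = 0.3500 m
sum ≈ 0.0750+0.1302+0.3220+0.3500 ≈ 0.8772 m = S ✓

v_R_max = 5/4 m/s = 1.2500 m/s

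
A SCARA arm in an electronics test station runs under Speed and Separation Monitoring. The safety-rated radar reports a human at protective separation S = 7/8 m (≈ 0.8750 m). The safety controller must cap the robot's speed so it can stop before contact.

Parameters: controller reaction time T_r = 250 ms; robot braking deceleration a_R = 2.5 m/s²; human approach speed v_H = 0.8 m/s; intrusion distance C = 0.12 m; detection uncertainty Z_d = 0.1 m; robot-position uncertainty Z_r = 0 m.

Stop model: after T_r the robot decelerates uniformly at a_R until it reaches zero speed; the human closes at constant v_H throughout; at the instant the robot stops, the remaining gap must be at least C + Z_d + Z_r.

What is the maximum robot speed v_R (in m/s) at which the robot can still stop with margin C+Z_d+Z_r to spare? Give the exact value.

quadratic (1/5)·v² + (57/100)·v + (-91/200) = 0
  disc = (57/100)² − 4·(1/5)·(-91/200) = 6889/10000 ; √disc = 83/100
  v_R = (−(57/100) + 83/100) / (2·(1/5)) = 13/20 m/s
check:
T_s = v_R/a_R = (13/20)/(5/2) = 0.2600 s
robot covers v_R·T_r = 0.6500·0.2500 = 0.1625 m before braking
braking distance = 0.6500²/(2·2.5000) = 0.0845 m
human over T_r+T_s: 0.8000·(0.2500+0.2600) = 0.4080 m
residual clearance needed = 0.1200+0.1000+0.0000 = 0.2200 m
sum ≈ 0.1625+0.0845+0.4080+0.2200 ≈ 0.8750 m = S ✓

v_R_max = 13/20 m/s = 0.6500 m/s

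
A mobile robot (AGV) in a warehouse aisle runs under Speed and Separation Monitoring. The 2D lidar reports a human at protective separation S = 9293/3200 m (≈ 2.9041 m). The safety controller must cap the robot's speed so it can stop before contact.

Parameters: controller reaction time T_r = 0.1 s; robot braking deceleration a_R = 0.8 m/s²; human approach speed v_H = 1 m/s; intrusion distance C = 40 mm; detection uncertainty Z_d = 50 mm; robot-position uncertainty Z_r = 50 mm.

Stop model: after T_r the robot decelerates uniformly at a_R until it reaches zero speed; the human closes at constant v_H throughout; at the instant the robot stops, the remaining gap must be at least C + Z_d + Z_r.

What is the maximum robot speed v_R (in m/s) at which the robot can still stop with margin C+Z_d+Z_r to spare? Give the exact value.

v_R_max = 5/4 m/s = 1.2500 m/s

at the boundary: (5/8)·v² + (27/20)·v + (-341/128) = 0
  disc = (27/20)² − 4·(5/8)·(-341/128) = 54289/6400 ; √disc = 233/80
  v_R = (−(27/20) + 233/80) / (2·(5/8)) = 5/4 m/s
check:
braking lasts T_s = (5/4)/(4/5) = 1.5625 s
reaction-phase robot travel = 1.2500·0.1000 = 0.1250 m
braking distance = 1.2500²/(2·0.8000) = 0.9766 m
human over T_r+T_s: 1.0000·(0.1000+1.5625) = 1.6625 m
margins: 0.0400+0.0500+0.0500 = 0.1400 m
sum ≈ 0.1250+0.9766+1.6625+0.1400 ≈ 2.9041 m = S ✓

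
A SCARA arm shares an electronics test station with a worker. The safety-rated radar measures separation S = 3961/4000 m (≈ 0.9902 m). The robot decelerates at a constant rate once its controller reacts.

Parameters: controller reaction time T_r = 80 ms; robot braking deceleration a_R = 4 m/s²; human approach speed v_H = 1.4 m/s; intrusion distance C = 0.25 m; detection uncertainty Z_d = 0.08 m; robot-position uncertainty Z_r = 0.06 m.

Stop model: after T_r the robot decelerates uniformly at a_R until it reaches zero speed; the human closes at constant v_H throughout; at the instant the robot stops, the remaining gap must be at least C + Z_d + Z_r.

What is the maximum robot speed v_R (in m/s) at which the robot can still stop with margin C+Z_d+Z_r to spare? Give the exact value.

quadratic (1/8)·v² + (43/100)·v + (-1953/4000) = 0
  disc = (43/100)² − 4·(1/8)·(-1953/4000) = 17161/40000 ; √disc = 131/200
  v_R = (−(43/100) + 131/200) / (2·(1/8)) = 9/10 m/s
check:
T_s = v_R/a_R = (9/10)/4 = 0.2250 s
reaction-phase robot travel = 0.9000·0.0800 = 0.0720 m
robot under decel: 0.9000²/(2·4.0000) = 0.1013 m
person approaches 1.4000·(0.0800+0.2250) = 0.4270 m
margins: 0.2500+0.0800+0.0600 = 0.3900 m
sum ≈ 0.0720+0.1013+0.4270+0.3900 ≈ 0.9902 m = S ✓

v_R_max = 9/10 m/s = 0.9000 m/s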